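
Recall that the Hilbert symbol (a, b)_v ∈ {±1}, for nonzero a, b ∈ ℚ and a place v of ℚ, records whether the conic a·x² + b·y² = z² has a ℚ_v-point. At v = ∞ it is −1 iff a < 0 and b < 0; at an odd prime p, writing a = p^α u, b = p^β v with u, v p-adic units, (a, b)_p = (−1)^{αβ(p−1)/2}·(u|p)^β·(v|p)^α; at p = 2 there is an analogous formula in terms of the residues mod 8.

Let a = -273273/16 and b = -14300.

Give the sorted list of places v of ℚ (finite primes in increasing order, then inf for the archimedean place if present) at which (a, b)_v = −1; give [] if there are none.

(a, b) ≡ (-33, -143) mod (ℚ^×)²; places V = {2, 3, 5, 7, 11, 13, ∞}.
(a,b)_2: α=-4, β=2; u≡7, v≡1 (mod 8); ε(u)ε(v)=1·0, αω(v)=-4·0, βω(u)=2·0; sum ≡ 0  ⇒  +1.
(a,b)_7: α=2, u≡1; β=0, v≡1 (mod 7); (1|7)=+1, (1|7)=+1; sign (−1)^0·+1^0·+1^2 = +1.
(a,b)_3: α=1, u≡1; β=0, v≡1 (mod 3); (1|3)=+1, (1|3)=+1; sign (−1)^0·+1^0·+1^1 = +1.
(a,b)_5: α=0, u≡2; β=2, v≡3 (mod 5); (2|5)=-1, (3|5)=-1; sign (−1)^0·-1^2·-1^0 = +1.
(a,b)_∞: sgn(-33)=−, sgn(-143)=−, so -1.
(a,b)_11: α=1, u≡10; β=1, v≡9 (mod 11); (10|11)=-1, (9|11)=+1; sign (−1)^1·-1^1·+1^1 = +1.
(a,b)_13: α=2, u≡7; β=1, v≡5 (mod 13); (7|13)=-1, (5|13)=-1; sign (−1)^0·-1^1·-1^2 = -1.
(-33, -143 / ℚ) ramifies at {13, ∞}: a division algebra.

[13, inf]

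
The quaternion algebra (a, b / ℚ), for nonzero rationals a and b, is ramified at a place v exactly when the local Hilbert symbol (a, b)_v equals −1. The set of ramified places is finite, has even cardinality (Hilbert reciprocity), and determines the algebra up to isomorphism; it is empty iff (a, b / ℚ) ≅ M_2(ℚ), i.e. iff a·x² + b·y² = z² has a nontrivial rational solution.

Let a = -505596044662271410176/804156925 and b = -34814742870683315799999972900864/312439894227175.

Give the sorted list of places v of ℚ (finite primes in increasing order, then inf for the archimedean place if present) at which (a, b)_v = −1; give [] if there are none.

(a, b) ≡ (-21242, -313988623) mod (ℚ^×)²; places V = {2, 3, 5, 7, 11, 13, 17, 19, 37, 43, 47, ∞}.
(a,b)_47: α=2, u≡3; β=3, v≡37 (mod 47); (3|47)=+1, (37|47)=+1; sign (−1)^0·+1^3·+1^2 = +1.
(a,b)_19: α=1, u≡3; β=-1, v≡3 (mod 19); (3|19)=-1, (3|19)=-1; sign (−1)^1·-1^-1·-1^1 = -1.
(a,b)_5: α=-2, u≡2; β=-2, v≡3 (mod 5); (2|5)=-1, (3|5)=-1; sign (−1)^0·-1^-2·-1^-2 = +1.
(a,b)_37: α=2, u≡11; β=3, v≡12 (mod 37); (11|37)=+1, (12|37)=+1; sign (−1)^0·+1^3·+1^2 = +1.
(a,b)_7: α=4, u≡6; β=8, v≡5 (mod 7); (6|7)=-1, (5|7)=-1; sign (−1)^0·-1^8·-1^4 = +1.
(a,b)_13: α=-3, u≡10; β=-5, v≡2 (mod 13); (10|13)=+1, (2|13)=-1; sign (−1)^0·+1^-5·-1^-3 = -1.
(a,b)_3: α=2, u≡1; β=4, v≡2 (mod 3); (1|3)=+1, (2|3)=-1; sign (−1)^0·+1^4·-1^2 = +1.
(a,b)_43: α=1, u≡22; β=1, v≡12 (mod 43); (22|43)=-1, (12|43)=-1; sign (−1)^1·-1^1·-1^1 = -1.
(a,b)_2: α=15, β=26; u≡3, v≡1 (mod 8); ε(u)ε(v)=1·0, αω(v)=15·0, βω(u)=26·1; sum ≡ 0  ⇒  +1.
(a,b)_∞: sgn(-21242)=−, sgn(-313988623)=−, so -1.
(a,b)_17: α=2, u≡1; β=3, v≡7 (mod 17); (1|17)=+1, (7|17)=-1; sign (−1)^0·+1^3·-1^2 = +1.
(a,b)_11: α=-4, u≡6; β=-6, v≡10 (mod 11); (6|11)=-1, (10|11)=-1; sign (−1)^0·-1^-6·-1^-4 = +1.
|Ram(-21242, -313988623)| = 4, even; anisotropic at {13, 19, 43, ∞}.

[13, 19, 43, inf]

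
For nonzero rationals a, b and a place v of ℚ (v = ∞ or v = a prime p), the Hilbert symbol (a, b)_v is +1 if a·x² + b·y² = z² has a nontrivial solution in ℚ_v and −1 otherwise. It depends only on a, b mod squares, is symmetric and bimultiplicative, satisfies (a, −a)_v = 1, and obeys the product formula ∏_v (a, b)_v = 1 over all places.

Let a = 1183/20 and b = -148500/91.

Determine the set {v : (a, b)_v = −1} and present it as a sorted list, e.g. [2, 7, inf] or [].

Mod squares: a ≡ 35, b ≡ -15015. Check v ∈ {∞, 2, 3, 5, 7, 11, 13}.
v=5: a=5^-1·(≡2), b=5^3·(≡2) mod 5; (2|5)=-1, (2|5)=-1; (−1)^{-1·3·2}·(-1)^3·(-1)^-1 = +1.
v=2: v_2(a)=-2, v_2(b)=2; units ≡ 3, 1 (mod 8); ε·ε+αω+βω = 1·0+-2·0+2·1 ≡ 0  ⇒  (a,b)_2 = +1.
v=3: a=3^0·(≡2), b=3^3·(≡2) mod 3; (2|3)=-1, (2|3)=-1; (−1)^{0·3·1}·(-1)^3·(-1)^0 = -1.
v=∞: 35 > 0 and -15015 < 0  ⇒  (a,b)_∞ = +1.
v=11: a=11^0·(≡8), b=11^1·(≡10) mod 11; (8|11)=-1, (10|11)=-1; (−1)^{0·1·5}·(-1)^1·(-1)^0 = -1.
v=7: a=7^1·(≡6), b=7^-1·(≡2) mod 7; (6|7)=-1, (2|7)=+1; (−1)^{1·-1·3}·(-1)^-1·(+1)^1 = +1.
v=13: a=13^2·(≡1), b=13^-1·(≡11) mod 13; (1|13)=+1, (11|13)=-1; (−1)^{2·-1·6}·(+1)^-1·(-1)^2 = +1.
Ram(35, -15015) = {3, 11}; no ℚ_3-point on the conic.

[3, 11]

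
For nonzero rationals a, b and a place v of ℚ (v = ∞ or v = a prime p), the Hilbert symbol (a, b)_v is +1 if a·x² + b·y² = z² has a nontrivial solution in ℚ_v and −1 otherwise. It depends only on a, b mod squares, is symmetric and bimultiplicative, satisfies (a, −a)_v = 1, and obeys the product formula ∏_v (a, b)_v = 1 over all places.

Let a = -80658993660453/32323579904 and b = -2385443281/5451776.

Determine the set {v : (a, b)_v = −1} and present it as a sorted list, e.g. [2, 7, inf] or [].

[13, inf]

Mod squares: a ≡ -143, b ≡ -11. Check v ∈ {∞, 2, 3, 7, 11, 13, 17}.
v=∞: -143 < 0 and -11 < 0  ⇒  (a,b)_∞ = -1.
v=17: a=17^6·(≡12), b=17^4·(≡7) mod 17; (12|17)=-1, (7|17)=-1; (−1)^{6·4·8}·(-1)^4·(-1)^6 = +1.
v=13: a=13^5·(≡6), b=13^4·(≡6) mod 13; (6|13)=-1, (6|13)=-1; (−1)^{5·4·6}·(-1)^4·(-1)^5 = -1.
v=3: a=3^2·(≡1), b=3^0·(≡1) mod 3; (1|3)=+1, (1|3)=+1; (−1)^{2·0·1}·(+1)^0·(+1)^2 = +1.
v=7: a=7^-2·(≡1), b=7^0·(≡3) mod 7; (1|7)=+1, (3|7)=-1; (−1)^{-2·0·3}·(+1)^0·(-1)^-2 = +1.
v=2: v_2(a)=-12, v_2(b)=-12; units ≡ 1, 5 (mod 8); ε·ε+αω+βω = 0·0+-12·1+-12·0 ≡ 0  ⇒  (a,b)_2 = +1.
v=11: a=11^-5·(≡5), b=11^-3·(≡8) mod 11; (5|11)=+1, (8|11)=-1; (−1)^{-5·-3·5}·(+1)^-3·(-1)^-5 = +1.
(-143, -11 / ℚ) ramifies at {13, ∞}: a division algebra.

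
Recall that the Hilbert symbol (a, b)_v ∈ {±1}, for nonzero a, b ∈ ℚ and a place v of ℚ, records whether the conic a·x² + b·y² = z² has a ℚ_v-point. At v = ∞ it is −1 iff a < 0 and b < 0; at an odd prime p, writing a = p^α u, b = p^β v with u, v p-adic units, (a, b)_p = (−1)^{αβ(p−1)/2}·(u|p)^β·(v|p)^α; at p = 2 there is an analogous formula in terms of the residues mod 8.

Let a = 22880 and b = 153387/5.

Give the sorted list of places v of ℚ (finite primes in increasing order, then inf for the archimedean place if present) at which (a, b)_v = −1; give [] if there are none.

[2, 3, 5, 13]

Mod squares: a ≡ 1430, b ≡ 85215. Check v ∈ {∞, 2, 3, 5, 11, 13, 19, 23}.
v=∞: 1430 > 0 and 85215 > 0  ⇒  (a,b)_∞ = +1.
v=5: a=5^1·(≡1), b=5^-1·(≡2) mod 5; (1|5)=+1, (2|5)=-1; (−1)^{1·-1·2}·(+1)^-1·(-1)^1 = -1.
v=13: a=13^1·(≡5), b=13^1·(≡12) mod 13; (5|13)=-1, (12|13)=+1; (−1)^{1·1·6}·(-1)^1·(+1)^1 = -1.
v=19: a=19^0·(≡4), b=19^1·(≡11) mod 19; (4|19)=+1, (11|19)=+1; (−1)^{0·1·9}·(+1)^1·(+1)^0 = +1.
v=2: v_2(a)=5, v_2(b)=0; units ≡ 3, 7 (mod 8); ε·ε+αω+βω = 1·1+5·0+0·1 ≡ 1  ⇒  (a,b)_2 = -1.
v=11: a=11^1·(≡1), b=11^0·(≡5) mod 11; (1|11)=+1, (5|11)=+1; (−1)^{1·0·5}·(+1)^0·(+1)^1 = +1.
v=3: a=3^0·(≡2), b=3^3·(≡1) mod 3; (2|3)=-1, (1|3)=+1; (−1)^{0·3·1}·(-1)^3·(+1)^0 = -1.
v=23: a=23^0·(≡18), b=23^1·(≡9) mod 23; (18|23)=+1, (9|23)=+1; (−1)^{0·1·11}·(+1)^1·(+1)^0 = +1.
(1430, 85215 / ℚ) ramifies at {2, 3, 5, 13}: a division algebra.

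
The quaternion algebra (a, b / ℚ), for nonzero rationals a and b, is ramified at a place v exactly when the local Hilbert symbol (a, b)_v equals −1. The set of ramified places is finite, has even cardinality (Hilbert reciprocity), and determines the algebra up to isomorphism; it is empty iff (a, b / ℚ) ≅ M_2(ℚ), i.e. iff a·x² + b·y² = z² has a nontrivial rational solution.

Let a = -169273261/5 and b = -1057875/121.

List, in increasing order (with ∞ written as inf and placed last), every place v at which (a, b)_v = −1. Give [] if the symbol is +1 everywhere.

[5, 7, 13, 23, 37, inf]

Mod squares: a ≡ -2344505, b ≡ -42315. Check v ∈ {∞, 2, 3, 5, 7, 11, 13, 19, 23, 29, 31, 37}.
v=37: a=37^1·(≡12), b=37^0·(≡14) mod 37; (12|37)=+1, (14|37)=-1; (−1)^{1·0·18}·(+1)^0·(-1)^1 = -1.
v=5: a=5^-1·(≡4), b=5^3·(≡2) mod 5; (4|5)=+1, (2|5)=-1; (−1)^{-1·3·2}·(+1)^3·(-1)^-1 = -1.
v=3: a=3^0·(≡1), b=3^1·(≡1) mod 3; (1|3)=+1, (1|3)=+1; (−1)^{0·1·1}·(+1)^1·(+1)^0 = +1.
v=7: a=7^0·(≡5), b=7^1·(≡6) mod 7; (5|7)=-1, (6|7)=-1; (−1)^{0·1·3}·(-1)^1·(-1)^0 = -1.
v=13: a=13^0·(≡5), b=13^1·(≡11) mod 13; (5|13)=-1, (11|13)=-1; (−1)^{0·1·6}·(-1)^1·(-1)^0 = -1.
v=2: v_2(a)=0, v_2(b)=0; units ≡ 7, 5 (mod 8); ε·ε+αω+βω = 1·0+0·1+0·0 ≡ 0  ⇒  (a,b)_2 = +1.
v=31: a=31^0·(≡20), b=31^1·(≡29) mod 31; (20|31)=+1, (29|31)=-1; (−1)^{0·1·15}·(+1)^1·(-1)^0 = +1.
v=23: a=23^1·(≡8), b=23^0·(≡17) mod 23; (8|23)=+1, (17|23)=-1; (−1)^{1·0·11}·(+1)^0·(-1)^1 = -1.
v=∞: -2344505 < 0 and -42315 < 0  ⇒  (a,b)_∞ = -1.
v=29: a=29^1·(≡28), b=29^0·(≡9) mod 29; (28|29)=+1, (9|29)=+1; (−1)^{1·0·14}·(+1)^0·(+1)^1 = +1.
v=19: a=19^3·(≡8), b=19^0·(≡1) mod 19; (8|19)=-1, (1|19)=+1; (−1)^{3·0·9}·(-1)^0·(+1)^3 = +1.
v=11: a=11^0·(≡6), b=11^-2·(≡6) mod 11; (6|11)=-1, (6|11)=-1; (−1)^{0·-2·5}·(-1)^-2·(-1)^0 = +1.
(-2344505, -42315 / ℚ) ramifies at {5, 7, 13, 23, 37, ∞}: a division algebra.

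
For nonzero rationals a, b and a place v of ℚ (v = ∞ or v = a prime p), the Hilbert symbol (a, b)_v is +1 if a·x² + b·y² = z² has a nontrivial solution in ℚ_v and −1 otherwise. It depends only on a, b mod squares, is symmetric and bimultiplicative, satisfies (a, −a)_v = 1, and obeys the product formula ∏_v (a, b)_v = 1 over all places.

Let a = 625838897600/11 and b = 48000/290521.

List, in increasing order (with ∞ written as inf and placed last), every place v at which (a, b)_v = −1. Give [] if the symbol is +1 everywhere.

(a, b) ≡ (1309, 30) mod (ℚ^×)²; places V = {2, 3, 5, 7, 11, 17, 37, ∞}.
(a,b)_2: α=6, β=7; u≡5, v≡7 (mod 8); ε(u)ε(v)=0·1, αω(v)=6·0, βω(u)=7·1; sum ≡ 1  ⇒  -1.
(a,b)_5: α=2, u≡4; β=3, v≡4 (mod 5); (4|5)=+1, (4|5)=+1; sign (−1)^0·+1^3·+1^2 = +1.
(a,b)_37: α=2, u≡31; β=0, v≡21 (mod 37); (31|37)=-1, (21|37)=+1; sign (−1)^0·-1^0·+1^2 = +1.
(a,b)_3: α=0, u≡1; β=1, v≡1 (mod 3); (1|3)=+1, (1|3)=+1; sign (−1)^0·+1^1·+1^0 = +1.
(a,b)_11: α=-1, u≡4; β=-2, v≡6 (mod 11); (4|11)=+1, (6|11)=-1; sign (−1)^0·+1^-2·-1^-1 = -1.
(a,b)_17: α=1, u≡1; β=0, v≡16 (mod 17); (1|17)=+1, (16|17)=+1; sign (−1)^0·+1^0·+1^1 = +1.
(a,b)_7: α=5, u≡5; β=-4, v≡4 (mod 7); (5|7)=-1, (4|7)=+1; sign (−1)^0·-1^-4·+1^5 = +1.
(a,b)_∞: sgn(1309)=+, sgn(30)=+, so +1.
|Ram(1309, 30)| = 2, even; anisotropic at {2, 11}.

[2, 11]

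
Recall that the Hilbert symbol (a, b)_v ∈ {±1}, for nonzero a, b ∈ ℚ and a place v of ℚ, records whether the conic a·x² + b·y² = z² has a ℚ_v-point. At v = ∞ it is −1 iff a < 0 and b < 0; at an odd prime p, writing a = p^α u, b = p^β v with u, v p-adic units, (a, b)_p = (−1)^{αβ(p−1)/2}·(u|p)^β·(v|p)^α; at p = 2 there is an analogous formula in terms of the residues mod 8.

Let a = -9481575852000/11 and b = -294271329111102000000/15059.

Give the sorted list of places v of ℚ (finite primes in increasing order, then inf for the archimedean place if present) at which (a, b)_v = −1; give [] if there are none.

Mod squares: a ≡ -35530, b ≡ -8778. Check v ∈ {∞, 2, 3, 5, 7, 11, 17, 19, 37, 43}.
v=∞: -35530 < 0 and -8778 < 0  ⇒  (a,b)_∞ = -1.
v=11: a=11^-1·(≡1), b=11^-1·(≡4) mod 11; (1|11)=+1, (4|11)=+1; (−1)^{-1·-1·5}·(+1)^-1·(+1)^-1 = -1.
v=19: a=19^1·(≡11), b=19^1·(≡3) mod 19; (11|19)=+1, (3|19)=-1; (−1)^{1·1·9}·(+1)^1·(-1)^1 = +1.
v=7: a=7^2·(≡4), b=7^5·(≡5) mod 7; (4|7)=+1, (5|7)=-1; (−1)^{2·5·3}·(+1)^5·(-1)^2 = +1.
v=2: v_2(a)=5, v_2(b)=7; units ≡ 3, 3 (mod 8); ε·ε+αω+βω = 1·1+5·1+7·1 ≡ 1  ⇒  (a,b)_2 = -1.
v=37: a=37^0·(≡4), b=37^-2·(≡7) mod 37; (4|37)=+1, (7|37)=+1; (−1)^{0·-2·18}·(+1)^-2·(+1)^0 = +1.
v=3: a=3^4·(≡2), b=3^13·(≡2) mod 3; (2|3)=-1, (2|3)=-1; (−1)^{4·13·1}·(-1)^13·(-1)^4 = -1.
v=5: a=5^3·(≡4), b=5^6·(≡3) mod 5; (4|5)=+1, (3|5)=-1; (−1)^{3·6·2}·(+1)^6·(-1)^3 = -1.
v=43: a=43^2·(≡17), b=43^0·(≡30) mod 43; (17|43)=+1, (30|43)=-1; (−1)^{2·0·21}·(+1)^0·(-1)^2 = +1.
v=17: a=17^1·(≡9), b=17^2·(≡3) mod 17; (9|17)=+1, (3|17)=-1; (−1)^{1·2·8}·(+1)^2·(-1)^1 = -1.
Ram(-35530, -8778) = {2, 3, 5, 11, 17, ∞}; no ℚ_2-point on the conic.

[2, 3, 5, 11, 17, inf]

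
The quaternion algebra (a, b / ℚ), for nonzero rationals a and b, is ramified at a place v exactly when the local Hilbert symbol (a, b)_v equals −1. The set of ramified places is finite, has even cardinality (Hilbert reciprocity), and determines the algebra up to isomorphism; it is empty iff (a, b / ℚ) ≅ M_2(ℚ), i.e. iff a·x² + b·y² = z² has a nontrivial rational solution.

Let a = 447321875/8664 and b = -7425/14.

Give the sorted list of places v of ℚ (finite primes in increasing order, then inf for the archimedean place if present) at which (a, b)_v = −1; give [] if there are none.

[5, 7]

Mod squares: a ≡ 210, b ≡ -462. Check v ∈ {∞, 2, 3, 5, 7, 11, 13, 19}.
v=19: a=19^-2·(≡6), b=19^0·(≡3) mod 19; (6|19)=+1, (3|19)=-1; (−1)^{-2·0·9}·(+1)^0·(-1)^-2 = +1.
v=5: a=5^5·(≡2), b=5^2·(≡2) mod 5; (2|5)=-1, (2|5)=-1; (−1)^{5·2·2}·(-1)^2·(-1)^5 = -1.
v=13: a=13^2·(≡6), b=13^0·(≡11) mod 13; (6|13)=-1, (11|13)=-1; (−1)^{2·0·6}·(-1)^0·(-1)^2 = +1.
v=2: v_2(a)=-3, v_2(b)=-1; units ≡ 1, 1 (mod 8); ε·ε+αω+βω = 0·0+-3·0+-1·0 ≡ 0  ⇒  (a,b)_2 = +1.
v=11: a=11^2·(≡4), b=11^1·(≡6) mod 11; (4|11)=+1, (6|11)=-1; (−1)^{2·1·5}·(+1)^1·(-1)^2 = +1.
v=3: a=3^-1·(≡1), b=3^3·(≡2) mod 3; (1|3)=+1, (2|3)=-1; (−1)^{-1·3·1}·(+1)^3·(-1)^-1 = +1.
v=7: a=7^1·(≡4), b=7^-1·(≡1) mod 7; (4|7)=+1, (1|7)=+1; (−1)^{1·-1·3}·(+1)^-1·(+1)^1 = -1.
v=∞: 210 > 0 and -462 < 0  ⇒  (a,b)_∞ = +1.
|Ram(210, -462)| = 2, even; anisotropic at {5, 7}.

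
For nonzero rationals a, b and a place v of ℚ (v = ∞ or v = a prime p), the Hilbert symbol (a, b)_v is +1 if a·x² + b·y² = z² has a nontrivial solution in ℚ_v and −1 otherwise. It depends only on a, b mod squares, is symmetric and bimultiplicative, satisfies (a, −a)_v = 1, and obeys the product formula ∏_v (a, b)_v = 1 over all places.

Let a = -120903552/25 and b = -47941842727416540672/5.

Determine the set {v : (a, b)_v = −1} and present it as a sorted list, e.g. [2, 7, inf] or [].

(a, b) ≡ (-209902, -1049510) mod (ℚ^×)²; places V = {2, 3, 5, 7, 11, 29, 47, ∞}.
(a,b)_2: α=7, β=9; u≡1, v≡5 (mod 8); ε(u)ε(v)=0·0, αω(v)=7·1, βω(u)=9·0; sum ≡ 1  ⇒  -1.
(a,b)_7: α=1, u≡1; β=3, v≡5 (mod 7); (1|7)=+1, (5|7)=-1; sign (−1)^1·+1^3·-1^1 = +1.
(a,b)_11: α=1, u≡4; β=3, v≡3 (mod 11); (4|11)=+1, (3|11)=+1; sign (−1)^1·+1^3·+1^1 = -1.
(a,b)_29: α=1, u≡12; β=3, v≡11 (mod 29); (12|29)=-1, (11|29)=-1; sign (−1)^0·-1^3·-1^1 = +1.
(a,b)_5: α=-2, u≡3; β=-1, v≡3 (mod 5); (3|5)=-1, (3|5)=-1; sign (−1)^0·-1^-1·-1^-2 = -1.
(a,b)_∞: sgn(-209902)=−, sgn(-1049510)=−, so -1.
(a,b)_47: α=1, u≡39; β=3, v≡16 (mod 47); (39|47)=-1, (16|47)=+1; sign (−1)^1·-1^3·+1^1 = +1.
(a,b)_3: α=2, u≡2; β=4, v≡1 (mod 3); (2|3)=-1, (1|3)=+1; sign (−1)^0·-1^4·+1^2 = +1.
Ram(-209902, -1049510) = {2, 5, 11, ∞}; no ℚ_2-point on the conic.

[2, 5, 11, inf]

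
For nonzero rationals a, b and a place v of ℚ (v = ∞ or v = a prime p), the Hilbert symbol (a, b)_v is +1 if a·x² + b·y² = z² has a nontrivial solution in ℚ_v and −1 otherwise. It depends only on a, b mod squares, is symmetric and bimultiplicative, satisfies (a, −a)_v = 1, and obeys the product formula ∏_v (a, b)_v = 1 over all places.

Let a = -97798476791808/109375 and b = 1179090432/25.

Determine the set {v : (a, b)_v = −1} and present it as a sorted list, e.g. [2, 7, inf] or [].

[2, 13]

(a, b) ≡ (-546, 78) mod (ℚ^×)²; places V = {2, 3, 5, 7, 13, ∞}.
(a,b)_∞: sgn(-546)=−, sgn(78)=+, so +1.
(a,b)_7: α=-1, u≡5; β=0, v≡4 (mod 7); (5|7)=-1, (4|7)=+1; sign (−1)^0·-1^0·+1^-1 = +1.
(a,b)_2: α=19, β=9; u≡7, v≡7 (mod 8); ε(u)ε(v)=1·1, αω(v)=19·0, βω(u)=9·0; sum ≡ 1  ⇒  -1.
(a,b)_5: α=-6, u≡1; β=-2, v≡2 (mod 5); (1|5)=+1, (2|5)=-1; sign (−1)^0·+1^-2·-1^-6 = +1.
(a,b)_13: α=1, u≡9; β=1, v≡7 (mod 13); (9|13)=+1, (7|13)=-1; sign (−1)^0·+1^1·-1^1 = -1.
(a,b)_3: α=15, u≡1; β=11, v≡2 (mod 3); (1|3)=+1, (2|3)=-1; sign (−1)^1·+1^11·-1^15 = +1.
(-546, 78 / ℚ) ramifies at {2, 13}: a division algebra.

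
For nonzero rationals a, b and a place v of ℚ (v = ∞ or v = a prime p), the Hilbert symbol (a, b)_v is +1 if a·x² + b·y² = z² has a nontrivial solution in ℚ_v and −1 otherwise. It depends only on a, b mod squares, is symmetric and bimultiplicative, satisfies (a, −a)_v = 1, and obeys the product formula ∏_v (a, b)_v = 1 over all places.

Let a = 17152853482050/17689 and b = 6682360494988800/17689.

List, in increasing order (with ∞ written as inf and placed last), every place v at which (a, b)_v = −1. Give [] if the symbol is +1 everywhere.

Mod squares: a ≡ 2415138, b ≡ 130462. Check v ∈ {∞, 2, 3, 5, 7, 11, 13, 19, 23, 37, 41, 43}.
v=11: a=11^1·(≡4), b=11^0·(≡6) mod 11; (4|11)=+1, (6|11)=-1; (−1)^{1·0·5}·(+1)^0·(-1)^1 = -1.
v=13: a=13^2·(≡11), b=13^0·(≡7) mod 13; (11|13)=-1, (7|13)=-1; (−1)^{2·0·6}·(-1)^0·(-1)^2 = +1.
v=23: a=23^1·(≡15), b=23^2·(≡2) mod 23; (15|23)=-1, (2|23)=+1; (−1)^{1·2·11}·(-1)^2·(+1)^1 = +1.
v=3: a=3^1·(≡2), b=3^2·(≡1) mod 3; (2|3)=-1, (1|3)=+1; (−1)^{1·2·1}·(-1)^2·(+1)^1 = +1.
v=41: a=41^2·(≡31), b=41^3·(≡5) mod 41; (31|41)=+1, (5|41)=+1; (−1)^{2·3·20}·(+1)^3·(+1)^2 = +1.
v=19: a=19^-2·(≡2), b=19^-2·(≡12) mod 19; (2|19)=-1, (12|19)=-1; (−1)^{-2·-2·9}·(-1)^-2·(-1)^-2 = +1.
v=∞: 2415138 > 0 and 130462 > 0  ⇒  (a,b)_∞ = +1.
v=43: a=43^1·(≡22), b=43^1·(≡31) mod 43; (22|43)=-1, (31|43)=+1; (−1)^{1·1·21}·(-1)^1·(+1)^1 = +1.
v=37: a=37^1·(≡2), b=37^1·(≡1) mod 37; (2|37)=-1, (1|37)=+1; (−1)^{1·1·18}·(-1)^1·(+1)^1 = -1.
v=7: a=7^-2·(≡5), b=7^-2·(≡5) mod 7; (5|7)=-1, (5|7)=-1; (−1)^{-2·-2·3}·(-1)^-2·(-1)^-2 = +1.
v=2: v_2(a)=1, v_2(b)=9; units ≡ 1, 7 (mod 8); ε·ε+αω+βω = 0·1+1·0+9·0 ≡ 0  ⇒  (a,b)_2 = +1.
v=5: a=5^2·(≡3), b=5^2·(≡3) mod 5; (3|5)=-1, (3|5)=-1; (−1)^{2·2·2}·(-1)^2·(-1)^2 = +1.
Ram(2415138, 130462) = {11, 37}; no ℚ_11-point on the conic.

[11, 37]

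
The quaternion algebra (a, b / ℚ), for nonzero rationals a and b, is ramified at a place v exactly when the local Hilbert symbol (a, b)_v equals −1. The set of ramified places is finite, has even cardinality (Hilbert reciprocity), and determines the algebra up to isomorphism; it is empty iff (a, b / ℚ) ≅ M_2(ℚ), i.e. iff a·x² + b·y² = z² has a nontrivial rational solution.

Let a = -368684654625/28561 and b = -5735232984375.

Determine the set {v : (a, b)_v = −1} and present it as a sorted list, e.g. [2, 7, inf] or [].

[17, 31, 37, inf]

Mod squares: a ≡ -682465, b ≡ -31. Check v ∈ {∞, 2, 3, 5, 7, 13, 17, 31, 37}.
v=3: a=3^2·(≡2), b=3^2·(≡2) mod 3; (2|3)=-1, (2|3)=-1; (−1)^{2·2·1}·(-1)^2·(-1)^2 = +1.
v=7: a=7^5·(≡1), b=7^0·(≡1) mod 7; (1|7)=+1, (1|7)=+1; (−1)^{5·0·3}·(+1)^0·(+1)^5 = +1.
v=17: a=17^1·(≡8), b=17^0·(≡5) mod 17; (8|17)=+1, (5|17)=-1; (−1)^{1·0·8}·(+1)^0·(-1)^1 = -1.
v=37: a=37^1·(≡35), b=37^2·(≡35) mod 37; (35|37)=-1, (35|37)=-1; (−1)^{1·2·18}·(-1)^2·(-1)^1 = -1.
v=13: a=13^-4·(≡12), b=13^0·(≡2) mod 13; (12|13)=+1, (2|13)=-1; (−1)^{-4·0·6}·(+1)^0·(-1)^-4 = +1.
v=∞: -682465 < 0 and -31 < 0  ⇒  (a,b)_∞ = -1.
v=31: a=31^1·(≡6), b=31^3·(≡17) mod 31; (6|31)=-1, (17|31)=-1; (−1)^{1·3·15}·(-1)^3·(-1)^1 = -1.
v=5: a=5^3·(≡3), b=5^6·(≡4) mod 5; (3|5)=-1, (4|5)=+1; (−1)^{3·6·2}·(-1)^6·(+1)^3 = +1.
v=2: v_2(a)=0, v_2(b)=0; units ≡ 7, 1 (mod 8); ε·ε+αω+βω = 1·0+0·0+0·0 ≡ 0  ⇒  (a,b)_2 = +1.
(-682465, -31 / ℚ) ramifies at {17, 31, 37, ∞}: a division algebra.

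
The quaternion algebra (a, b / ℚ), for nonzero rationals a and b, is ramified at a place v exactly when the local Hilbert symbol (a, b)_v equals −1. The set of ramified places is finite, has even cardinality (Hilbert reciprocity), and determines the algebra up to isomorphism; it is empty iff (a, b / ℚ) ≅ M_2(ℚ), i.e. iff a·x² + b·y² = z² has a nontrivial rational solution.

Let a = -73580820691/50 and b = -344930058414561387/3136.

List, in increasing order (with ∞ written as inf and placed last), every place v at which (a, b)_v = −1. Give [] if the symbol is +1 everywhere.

Mod squares: a ≡ -289478, b ≡ -3. Check v ∈ {∞, 2, 3, 5, 7, 23, 29, 31}.
v=2: v_2(a)=-1, v_2(b)=-6; units ≡ 5, 5 (mod 8); ε·ε+αω+βω = 0·0+-1·1+-6·1 ≡ 1  ⇒  (a,b)_2 = -1.
v=7: a=7^1·(≡1), b=7^-2·(≡2) mod 7; (1|7)=+1, (2|7)=+1; (−1)^{1·-2·3}·(+1)^-2·(+1)^1 = +1.
v=23: a=23^3·(≡6), b=23^6·(≡19) mod 23; (6|23)=+1, (19|23)=-1; (−1)^{3·6·11}·(+1)^6·(-1)^3 = -1.
v=29: a=29^1·(≡25), b=29^2·(≡2) mod 29; (25|29)=+1, (2|29)=-1; (−1)^{1·2·14}·(+1)^2·(-1)^1 = -1.
v=∞: -289478 < 0 and -3 < 0  ⇒  (a,b)_∞ = -1.
v=5: a=5^-2·(≡2), b=5^0·(≡3) mod 5; (2|5)=-1, (3|5)=-1; (−1)^{-2·0·2}·(-1)^0·(-1)^-2 = +1.
v=31: a=31^3·(≡29), b=31^4·(≡18) mod 31; (29|31)=-1, (18|31)=+1; (−1)^{3·4·15}·(-1)^4·(+1)^3 = +1.
v=3: a=3^0·(≡1), b=3^1·(≡2) mod 3; (1|3)=+1, (2|3)=-1; (−1)^{0·1·1}·(+1)^1·(-1)^0 = +1.
(-289478, -3 / ℚ) ramifies at {2, 23, 29, ∞}: a division algebra.

[2, 23, 29, inf]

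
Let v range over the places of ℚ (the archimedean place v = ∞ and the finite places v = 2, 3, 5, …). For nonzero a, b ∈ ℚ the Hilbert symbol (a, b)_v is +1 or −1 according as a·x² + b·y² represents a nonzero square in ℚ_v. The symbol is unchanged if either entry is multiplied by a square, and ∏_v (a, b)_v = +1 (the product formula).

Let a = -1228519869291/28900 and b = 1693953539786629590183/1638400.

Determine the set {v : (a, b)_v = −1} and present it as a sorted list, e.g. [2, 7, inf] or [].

[11, 13, 17, 19]

(a, b) ≡ (-11, 138567) mod (ℚ^×)²; places V = {2, 3, 5, 11, 13, 17, 19, 23, 41, ∞}.
(a,b)_2: α=-2, β=-16; u≡5, v≡7 (mod 8); ε(u)ε(v)=0·1, αω(v)=-2·0, βω(u)=-16·1; sum ≡ 0  ⇒  +1.
(a,b)_19: α=2, u≡10; β=3, v≡9 (mod 19); (10|19)=-1, (9|19)=+1; sign (−1)^0·-1^3·+1^2 = -1.
(a,b)_3: α=2, u≡1; β=3, v≡1 (mod 3); (1|3)=+1, (1|3)=+1; sign (−1)^0·+1^3·+1^2 = +1.
(a,b)_41: α=2, u≡26; β=2, v≡22 (mod 41); (26|41)=-1, (22|41)=-1; sign (−1)^0·-1^2·-1^2 = +1.
(a,b)_13: α=2, u≡7; β=1, v≡9 (mod 13); (7|13)=-1, (9|13)=+1; sign (−1)^0·-1^1·+1^2 = -1.
(a,b)_5: α=-2, u≡4; β=-2, v≡3 (mod 5); (4|5)=+1, (3|5)=-1; sign (−1)^0·+1^-2·-1^-2 = +1.
(a,b)_∞: sgn(-11)=−, sgn(138567)=+, so +1.
(a,b)_17: α=-2, u≡10; β=3, v≡2 (mod 17); (10|17)=-1, (2|17)=+1; sign (−1)^0·-1^3·+1^-2 = -1.
(a,b)_11: α=3, u≡7; β=5, v≡8 (mod 11); (7|11)=-1, (8|11)=-1; sign (−1)^1·-1^5·-1^3 = -1.
(a,b)_23: α=0, u≡1; β=2, v≡11 (mod 23); (1|23)=+1, (11|23)=-1; sign (−1)^0·+1^2·-1^0 = +1.
|Ram(-11, 138567)| = 4, even; anisotropic at {11, 13, 17, 19}.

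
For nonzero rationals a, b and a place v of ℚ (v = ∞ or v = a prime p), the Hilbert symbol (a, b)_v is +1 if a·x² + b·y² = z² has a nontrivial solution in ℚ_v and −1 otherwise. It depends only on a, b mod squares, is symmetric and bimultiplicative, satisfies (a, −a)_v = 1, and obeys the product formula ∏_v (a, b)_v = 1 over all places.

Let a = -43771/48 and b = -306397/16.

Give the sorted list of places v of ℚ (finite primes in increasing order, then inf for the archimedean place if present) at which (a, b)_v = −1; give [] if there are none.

Mod squares: a ≡ -777, b ≡ -37. Check v ∈ {∞, 2, 3, 7, 13, 37}.
v=13: a=13^2·(≡3), b=13^2·(≡11) mod 13; (3|13)=+1, (11|13)=-1; (−1)^{2·2·6}·(+1)^2·(-1)^2 = +1.
v=2: v_2(a)=-4, v_2(b)=-4; units ≡ 7, 3 (mod 8); ε·ε+αω+βω = 1·1+-4·1+-4·0 ≡ 1  ⇒  (a,b)_2 = -1.
v=3: a=3^-1·(≡2), b=3^0·(≡2) mod 3; (2|3)=-1, (2|3)=-1; (−1)^{-1·0·1}·(-1)^0·(-1)^-1 = -1.
v=7: a=7^1·(≡2), b=7^2·(≡6) mod 7; (2|7)=+1, (6|7)=-1; (−1)^{1·2·3}·(+1)^2·(-1)^1 = -1.
v=∞: -777 < 0 and -37 < 0  ⇒  (a,b)_∞ = -1.
v=37: a=37^1·(≡27), b=37^1·(≡12) mod 37; (27|37)=+1, (12|37)=+1; (−1)^{1·1·18}·(+1)^1·(+1)^1 = +1.
Ram(-777, -37) = {2, 3, 7, ∞}; no ℚ_2-point on the conic.

[2, 3, 7, inf]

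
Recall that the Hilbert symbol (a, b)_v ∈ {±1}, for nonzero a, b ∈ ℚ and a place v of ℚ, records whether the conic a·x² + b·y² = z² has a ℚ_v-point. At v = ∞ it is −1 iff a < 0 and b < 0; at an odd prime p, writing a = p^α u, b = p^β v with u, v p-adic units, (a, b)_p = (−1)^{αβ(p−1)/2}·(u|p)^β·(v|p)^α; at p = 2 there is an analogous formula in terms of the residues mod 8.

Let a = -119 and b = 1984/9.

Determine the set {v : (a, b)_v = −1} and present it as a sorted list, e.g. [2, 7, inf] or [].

(a, b) ≡ (-119, 31) mod (ℚ^×)²; places V = {2, 3, 7, 17, 31, ∞}.
(a,b)_∞: sgn(-119)=−, sgn(31)=+, so +1.
(a,b)_17: α=1, u≡10; β=0, v≡7 (mod 17); (10|17)=-1, (7|17)=-1; sign (−1)^0·-1^0·-1^1 = -1.
(a,b)_3: α=0, u≡1; β=-2, v≡1 (mod 3); (1|3)=+1, (1|3)=+1; sign (−1)^0·+1^-2·+1^0 = +1.
(a,b)_31: α=0, u≡5; β=1, v≡14 (mod 31); (5|31)=+1, (14|31)=+1; sign (−1)^0·+1^1·+1^0 = +1.
(a,b)_2: α=0, β=6; u≡1, v≡7 (mod 8); ε(u)ε(v)=0·1, αω(v)=0·0, βω(u)=6·0; sum ≡ 0  ⇒  +1.
(a,b)_7: α=1, u≡4; β=0, v≡5 (mod 7); (4|7)=+1, (5|7)=-1; sign (−1)^0·+1^0·-1^1 = -1.
|Ram(-119, 31)| = 2, even; anisotropic at {7, 17}.

[7, 17]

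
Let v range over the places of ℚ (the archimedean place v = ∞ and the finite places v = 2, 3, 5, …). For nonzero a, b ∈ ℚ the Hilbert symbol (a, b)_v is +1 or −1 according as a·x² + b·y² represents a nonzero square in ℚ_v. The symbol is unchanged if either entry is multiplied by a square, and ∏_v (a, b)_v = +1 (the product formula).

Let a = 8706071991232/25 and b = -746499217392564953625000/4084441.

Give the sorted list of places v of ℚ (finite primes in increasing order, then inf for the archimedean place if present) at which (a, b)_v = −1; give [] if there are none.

(a, b) ≡ (7, -1951642) mod (ℚ^×)²; places V = {2, 3, 5, 7, 11, 17, 19, 23, 29, 37, 43, 47, ∞}.
(a,b)_3: α=0, u≡1; β=4, v≡2 (mod 3); (1|3)=+1, (2|3)=-1; sign (−1)^0·+1^4·-1^0 = +1.
(a,b)_5: α=-2, u≡2; β=6, v≡3 (mod 5); (2|5)=-1, (3|5)=-1; sign (−1)^0·-1^6·-1^-2 = +1.
(a,b)_11: α=2, u≡10; β=1, v≡8 (mod 11); (10|11)=-1, (8|11)=-1; sign (−1)^0·-1^1·-1^2 = -1.
(a,b)_∞: sgn(7)=+, sgn(-1951642)=−, so +1.
(a,b)_43: α=0, u≡34; β=-2, v≡18 (mod 43); (34|43)=-1, (18|43)=-1; sign (−1)^0·-1^-2·-1^0 = +1.
(a,b)_37: α=0, u≡30; β=2, v≡26 (mod 37); (30|37)=+1, (26|37)=+1; sign (−1)^0·+1^2·+1^0 = +1.
(a,b)_2: α=6, β=3; u≡7, v≡3 (mod 8); ε(u)ε(v)=1·1, αω(v)=6·1, βω(u)=3·0; sum ≡ 1  ⇒  -1.
(a,b)_29: α=2, u≡22; β=1, v≡14 (mod 29); (22|29)=+1, (14|29)=-1; sign (−1)^0·+1^1·-1^2 = +1.
(a,b)_7: α=1, u≡1; β=1, v≡4 (mod 7); (1|7)=+1, (4|7)=+1; sign (−1)^1·+1^1·+1^1 = -1.
(a,b)_47: α=0, u≡1; β=-2, v≡38 (mod 47); (1|47)=+1, (38|47)=-1; sign (−1)^0·+1^-2·-1^0 = +1.
(a,b)_23: α=2, u≡10; β=3, v≡4 (mod 23); (10|23)=-1, (4|23)=+1; sign (−1)^0·-1^3·+1^2 = -1.
(a,b)_19: α=2, u≡7; β=3, v≡15 (mod 19); (7|19)=+1, (15|19)=-1; sign (−1)^0·+1^3·-1^2 = +1.
(a,b)_17: α=0, u≡11; β=2, v≡1 (mod 17); (11|17)=-1, (1|17)=+1; sign (−1)^0·-1^2·+1^0 = +1.
(7, -1951642 / ℚ) ramifies at {2, 7, 11, 23}: a division algebra.

[2, 7, 11, 23]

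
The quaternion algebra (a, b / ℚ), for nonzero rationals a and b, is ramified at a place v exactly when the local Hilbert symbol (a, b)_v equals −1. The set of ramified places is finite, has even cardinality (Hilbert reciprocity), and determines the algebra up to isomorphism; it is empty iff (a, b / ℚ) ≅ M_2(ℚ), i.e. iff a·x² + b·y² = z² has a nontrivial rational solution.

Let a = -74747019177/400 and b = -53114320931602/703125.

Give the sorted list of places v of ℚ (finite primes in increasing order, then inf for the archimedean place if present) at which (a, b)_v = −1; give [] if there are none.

(a, b) ≡ (-17, -36890) mod (ℚ^×)²; places V = {2, 3, 5, 7, 17, 23, 31, ∞}.
(a,b)_7: α=0, u≡2; β=3, v≡2 (mod 7); (2|7)=+1, (2|7)=+1; sign (−1)^0·+1^3·+1^0 = +1.
(a,b)_3: α=2, u≡1; β=-2, v≡1 (mod 3); (1|3)=+1, (1|3)=+1; sign (−1)^0·+1^-2·+1^2 = +1.
(a,b)_2: α=-4, β=1; u≡7, v≡3 (mod 8); ε(u)ε(v)=1·1, αω(v)=-4·1, βω(u)=1·0; sum ≡ 1  ⇒  -1.
(a,b)_5: α=-2, u≡3; β=-7, v≡2 (mod 5); (3|5)=-1, (2|5)=-1; sign (−1)^0·-1^-7·-1^-2 = -1.
(a,b)_23: α=2, u≡12; β=2, v≡4 (mod 23); (12|23)=+1, (4|23)=+1; sign (−1)^0·+1^2·+1^2 = +1.
(a,b)_∞: sgn(-17)=−, sgn(-36890)=−, so -1.
(a,b)_17: α=1, u≡8; β=3, v≡7 (mod 17); (8|17)=+1, (7|17)=-1; sign (−1)^0·+1^3·-1^1 = -1.
(a,b)_31: α=4, u≡9; β=3, v≡18 (mod 31); (9|31)=+1, (18|31)=+1; sign (−1)^0·+1^3·+1^4 = +1.
Ram(-17, -36890) = {2, 5, 17, ∞}; no ℚ_2-point on the conic.

[2, 5, 17, inf]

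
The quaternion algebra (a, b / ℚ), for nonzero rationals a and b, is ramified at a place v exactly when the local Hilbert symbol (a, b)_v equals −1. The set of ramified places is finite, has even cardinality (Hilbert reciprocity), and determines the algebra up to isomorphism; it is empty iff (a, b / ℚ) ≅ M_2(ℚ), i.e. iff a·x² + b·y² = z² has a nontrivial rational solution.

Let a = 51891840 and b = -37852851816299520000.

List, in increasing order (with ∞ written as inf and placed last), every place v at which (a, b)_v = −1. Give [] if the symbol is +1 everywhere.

(a, b) ≡ (10010, -22) mod (ℚ^×)²; places V = {2, 3, 5, 7, 11, 13, ∞}.
(a,b)_∞: sgn(10010)=+, sgn(-22)=−, so +1.
(a,b)_2: α=7, β=13; u≡5, v≡5 (mod 8); ε(u)ε(v)=0·0, αω(v)=7·1, βω(u)=13·1; sum ≡ 0  ⇒  +1.
(a,b)_3: α=4, u≡2; β=4, v≡2 (mod 3); (2|3)=-1, (2|3)=-1; sign (−1)^0·-1^4·-1^4 = +1.
(a,b)_5: α=1, u≡3; β=4, v≡3 (mod 5); (3|5)=-1, (3|5)=-1; sign (−1)^0·-1^4·-1^1 = -1.
(a,b)_7: α=1, u≡1; β=4, v≡5 (mod 7); (1|7)=+1, (5|7)=-1; sign (−1)^0·+1^4·-1^1 = -1.
(a,b)_11: α=1, u≡2; β=3, v≡3 (mod 11); (2|11)=-1, (3|11)=+1; sign (−1)^1·-1^3·+1^1 = +1.
(a,b)_13: α=1, u≡4; β=4, v≡3 (mod 13); (4|13)=+1, (3|13)=+1; sign (−1)^0·+1^4·+1^1 = +1.
Ram(10010, -22) = {5, 7}; no ℚ_5-point on the conic.

[5, 7]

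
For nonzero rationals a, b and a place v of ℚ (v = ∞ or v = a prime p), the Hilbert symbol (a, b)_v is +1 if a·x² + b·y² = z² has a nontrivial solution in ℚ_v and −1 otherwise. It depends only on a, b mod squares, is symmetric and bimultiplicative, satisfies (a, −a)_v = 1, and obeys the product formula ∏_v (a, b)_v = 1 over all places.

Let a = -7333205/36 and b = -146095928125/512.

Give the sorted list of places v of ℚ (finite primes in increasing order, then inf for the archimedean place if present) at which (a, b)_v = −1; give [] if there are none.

Mod squares: a ≡ -60605, b ≡ -467506970. Check v ∈ {∞, 2, 3, 5, 7, 11, 17, 19, 23, 29, 31}.
v=19: a=19^0·(≡11), b=19^1·(≡16) mod 19; (11|19)=+1, (16|19)=+1; (−1)^{0·1·9}·(+1)^1·(+1)^0 = +1.
v=17: a=17^1·(≡5), b=17^1·(≡3) mod 17; (5|17)=-1, (3|17)=-1; (−1)^{1·1·8}·(-1)^1·(-1)^1 = +1.
v=29: a=29^0·(≡16), b=29^1·(≡9) mod 29; (16|29)=+1, (9|29)=+1; (−1)^{0·1·14}·(+1)^1·(+1)^0 = +1.
v=23: a=23^1·(≡17), b=23^1·(≡7) mod 23; (17|23)=-1, (7|23)=-1; (−1)^{1·1·11}·(-1)^1·(-1)^1 = -1.
v=31: a=31^1·(≡26), b=31^1·(≡19) mod 31; (26|31)=-1, (19|31)=+1; (−1)^{1·1·15}·(-1)^1·(+1)^1 = +1.
v=∞: -60605 < 0 and -467506970 < 0  ⇒  (a,b)_∞ = -1.
v=7: a=7^0·(≡2), b=7^1·(≡3) mod 7; (2|7)=+1, (3|7)=-1; (−1)^{0·1·3}·(+1)^1·(-1)^0 = +1.
v=11: a=11^2·(≡9), b=11^0·(≡3) mod 11; (9|11)=+1, (3|11)=+1; (−1)^{2·0·5}·(+1)^0·(+1)^2 = +1.
v=5: a=5^1·(≡4), b=5^5·(≡4) mod 5; (4|5)=+1, (4|5)=+1; (−1)^{1·5·2}·(+1)^5·(+1)^1 = +1.
v=3: a=3^-2·(≡1), b=3^0·(≡1) mod 3; (1|3)=+1, (1|3)=+1; (−1)^{-2·0·1}·(+1)^0·(+1)^-2 = +1.
v=2: v_2(a)=-2, v_2(b)=-9; units ≡ 3, 3 (mod 8); ε·ε+αω+βω = 1·1+-2·1+-9·1 ≡ 0  ⇒  (a,b)_2 = +1.
|Ram(-60605, -467506970)| = 2, even; anisotropic at {23, ∞}.

[23, inf]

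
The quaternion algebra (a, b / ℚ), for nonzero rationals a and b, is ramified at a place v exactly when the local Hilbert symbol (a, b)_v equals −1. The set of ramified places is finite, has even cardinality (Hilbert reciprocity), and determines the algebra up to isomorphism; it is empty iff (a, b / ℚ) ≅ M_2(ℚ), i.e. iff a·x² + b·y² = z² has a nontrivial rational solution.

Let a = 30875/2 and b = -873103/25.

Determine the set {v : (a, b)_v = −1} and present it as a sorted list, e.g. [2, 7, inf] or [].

Mod squares: a ≡ 2470, b ≡ -873103. Check v ∈ {∞, 2, 5, 7, 11, 13, 17, 19, 23, 29}.
v=5: a=5^3·(≡1), b=5^-2·(≡2) mod 5; (1|5)=+1, (2|5)=-1; (−1)^{3·-2·2}·(+1)^-2·(-1)^3 = -1.
v=11: a=11^0·(≡10), b=11^1·(≡1) mod 11; (10|11)=-1, (1|11)=+1; (−1)^{0·1·5}·(-1)^1·(+1)^0 = -1.
v=17: a=17^0·(≡10), b=17^1·(≡4) mod 17; (10|17)=-1, (4|17)=+1; (−1)^{0·1·8}·(-1)^1·(+1)^0 = -1.
v=7: a=7^0·(≡6), b=7^1·(≡1) mod 7; (6|7)=-1, (1|7)=+1; (−1)^{0·1·3}·(-1)^1·(+1)^0 = -1.
v=2: v_2(a)=-1, v_2(b)=0; units ≡ 3, 1 (mod 8); ε·ε+αω+βω = 1·0+-1·0+0·1 ≡ 0  ⇒  (a,b)_2 = +1.
v=∞: 2470 > 0 and -873103 < 0  ⇒  (a,b)_∞ = +1.
v=19: a=19^1·(≡5), b=19^0·(≡7) mod 19; (5|19)=+1, (7|19)=+1; (−1)^{1·0·9}·(+1)^0·(+1)^1 = +1.
v=23: a=23^0·(≡16), b=23^1·(≡6) mod 23; (16|23)=+1, (6|23)=+1; (−1)^{0·1·11}·(+1)^1·(+1)^0 = +1.
v=13: a=13^1·(≡11), b=13^0·(≡10) mod 13; (11|13)=-1, (10|13)=+1; (−1)^{1·0·6}·(-1)^0·(+1)^1 = +1.
v=29: a=29^0·(≡24), b=29^1·(≡23) mod 29; (24|29)=+1, (23|29)=+1; (−1)^{0·1·14}·(+1)^1·(+1)^0 = +1.
Ram(2470, -873103) = {5, 7, 11, 17}; no ℚ_5-point on the conic.

[5, 7, 11, 17]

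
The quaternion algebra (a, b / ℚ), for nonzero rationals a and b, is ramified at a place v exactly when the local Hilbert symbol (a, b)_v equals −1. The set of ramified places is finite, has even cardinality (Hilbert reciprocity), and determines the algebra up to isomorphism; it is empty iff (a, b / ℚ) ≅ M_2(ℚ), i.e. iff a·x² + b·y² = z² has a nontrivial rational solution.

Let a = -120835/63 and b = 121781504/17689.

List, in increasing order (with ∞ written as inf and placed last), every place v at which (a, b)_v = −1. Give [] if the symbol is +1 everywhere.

Mod squares: a ≡ -5005, b ≡ 475709. Check v ∈ {∞, 2, 3, 5, 7, 11, 13, 19, 23, 37, 43}.
v=3: a=3^-2·(≡2), b=3^0·(≡2) mod 3; (2|3)=-1, (2|3)=-1; (−1)^{-2·0·1}·(-1)^0·(-1)^-2 = +1.
v=2: v_2(a)=0, v_2(b)=8; units ≡ 3, 5 (mod 8); ε·ε+αω+βω = 1·0+0·1+8·1 ≡ 0  ⇒  (a,b)_2 = +1.
v=∞: -5005 < 0 and 475709 > 0  ⇒  (a,b)_∞ = +1.
v=23: a=23^0·(≡18), b=23^1·(≡9) mod 23; (18|23)=+1, (9|23)=+1; (−1)^{0·1·11}·(+1)^1·(+1)^0 = +1.
v=13: a=13^3·(≡8), b=13^1·(≡11) mod 13; (8|13)=-1, (11|13)=-1; (−1)^{3·1·6}·(-1)^1·(-1)^3 = +1.
v=7: a=7^-1·(≡3), b=7^-2·(≡3) mod 7; (3|7)=-1, (3|7)=-1; (−1)^{-1·-2·3}·(-1)^-2·(-1)^-1 = -1.
v=19: a=19^0·(≡4), b=19^-2·(≡17) mod 19; (4|19)=+1, (17|19)=+1; (−1)^{0·-2·9}·(+1)^-2·(+1)^0 = +1.
v=5: a=5^1·(≡1), b=5^0·(≡1) mod 5; (1|5)=+1, (1|5)=+1; (−1)^{1·0·2}·(+1)^0·(+1)^1 = +1.
v=37: a=37^0·(≡33), b=37^1·(≡19) mod 37; (33|37)=+1, (19|37)=-1; (−1)^{0·1·18}·(+1)^1·(-1)^0 = +1.
v=11: a=11^1·(≡6), b=11^0·(≡9) mod 11; (6|11)=-1, (9|11)=+1; (−1)^{1·0·5}·(-1)^0·(+1)^1 = +1.
v=43: a=43^0·(≡32), b=43^1·(≡20) mod 43; (32|43)=-1, (20|43)=-1; (−1)^{0·1·21}·(-1)^1·(-1)^0 = -1.
|Ram(-5005, 475709)| = 2, even; anisotropic at {7, 43}.

[7, 43]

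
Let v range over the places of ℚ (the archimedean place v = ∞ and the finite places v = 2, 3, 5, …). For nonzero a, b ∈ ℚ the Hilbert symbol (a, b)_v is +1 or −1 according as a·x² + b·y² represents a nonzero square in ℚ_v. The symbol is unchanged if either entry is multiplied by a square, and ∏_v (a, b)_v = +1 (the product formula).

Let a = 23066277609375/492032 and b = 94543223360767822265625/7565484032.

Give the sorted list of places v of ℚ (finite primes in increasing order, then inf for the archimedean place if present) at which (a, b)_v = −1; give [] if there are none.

(a, b) ≡ (286, 13090) mod (ℚ^×)²; places V = {2, 3, 5, 7, 11, 13, 17, 31, ∞}.
(a,b)_31: α=-2, u≡10; β=-4, v≡5 (mod 31); (10|31)=+1, (5|31)=+1; sign (−1)^0·+1^-4·+1^-2 = +1.
(a,b)_13: α=1, u≡1; β=2, v≡9 (mod 13); (1|13)=+1, (9|13)=+1; sign (−1)^0·+1^2·+1^1 = +1.
(a,b)_11: α=1, u≡5; β=3, v≡7 (mod 11); (5|11)=+1, (7|11)=-1; sign (−1)^1·+1^3·-1^1 = +1.
(a,b)_2: α=-9, β=-13; u≡7, v≡1 (mod 8); ε(u)ε(v)=1·0, αω(v)=-9·0, βω(u)=-13·0; sum ≡ 0  ⇒  +1.
(a,b)_17: α=2, u≡5; β=1, v≡6 (mod 17); (5|17)=-1, (6|17)=-1; sign (−1)^0·-1^1·-1^2 = -1.
(a,b)_5: α=6, u≡1; β=13, v≡3 (mod 5); (1|5)=+1, (3|5)=-1; sign (−1)^0·+1^13·-1^6 = +1.
(a,b)_3: α=6, u≡1; β=10, v≡1 (mod 3); (1|3)=+1, (1|3)=+1; sign (−1)^0·+1^10·+1^6 = +1.
(a,b)_7: α=2, u≡3; β=3, v≡4 (mod 7); (3|7)=-1, (4|7)=+1; sign (−1)^0·-1^3·+1^2 = -1.
(a,b)_∞: sgn(286)=+, sgn(13090)=+, so +1.
Ram(286, 13090) = {7, 17}; no ℚ_7-point on the conic.

[7, 17]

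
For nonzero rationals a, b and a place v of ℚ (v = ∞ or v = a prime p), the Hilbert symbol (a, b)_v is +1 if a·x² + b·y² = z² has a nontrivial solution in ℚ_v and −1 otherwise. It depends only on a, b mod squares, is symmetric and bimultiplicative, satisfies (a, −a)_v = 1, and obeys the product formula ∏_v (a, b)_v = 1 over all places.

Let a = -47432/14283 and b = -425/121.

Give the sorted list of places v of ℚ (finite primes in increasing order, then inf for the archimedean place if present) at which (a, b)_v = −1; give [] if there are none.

Mod squares: a ≡ -6, b ≡ -17. Check v ∈ {∞, 2, 3, 5, 7, 11, 17, 23}.
v=17: a=17^0·(≡5), b=17^1·(≡13) mod 17; (5|17)=-1, (13|17)=+1; (−1)^{0·1·8}·(-1)^1·(+1)^0 = -1.
v=3: a=3^-3·(≡1), b=3^0·(≡1) mod 3; (1|3)=+1, (1|3)=+1; (−1)^{-3·0·1}·(+1)^0·(+1)^-3 = +1.
v=∞: -6 < 0 and -17 < 0  ⇒  (a,b)_∞ = -1.
v=5: a=5^0·(≡1), b=5^2·(≡3) mod 5; (1|5)=+1, (3|5)=-1; (−1)^{0·2·2}·(+1)^2·(-1)^0 = +1.
v=2: v_2(a)=3, v_2(b)=0; units ≡ 5, 7 (mod 8); ε·ε+αω+βω = 0·1+3·0+0·1 ≡ 0  ⇒  (a,b)_2 = +1.
v=23: a=23^-2·(≡10), b=23^0·(≡2) mod 23; (10|23)=-1, (2|23)=+1; (−1)^{-2·0·11}·(-1)^0·(+1)^-2 = +1.
v=11: a=11^2·(≡3), b=11^-2·(≡4) mod 11; (3|11)=+1, (4|11)=+1; (−1)^{2·-2·5}·(+1)^-2·(+1)^2 = +1.
v=7: a=7^2·(≡4), b=7^0·(≡1) mod 7; (4|7)=+1, (1|7)=+1; (−1)^{2·0·3}·(+1)^0·(+1)^2 = +1.
|Ram(-6, -17)| = 2, even; anisotropic at {17, ∞}.

[17, inf]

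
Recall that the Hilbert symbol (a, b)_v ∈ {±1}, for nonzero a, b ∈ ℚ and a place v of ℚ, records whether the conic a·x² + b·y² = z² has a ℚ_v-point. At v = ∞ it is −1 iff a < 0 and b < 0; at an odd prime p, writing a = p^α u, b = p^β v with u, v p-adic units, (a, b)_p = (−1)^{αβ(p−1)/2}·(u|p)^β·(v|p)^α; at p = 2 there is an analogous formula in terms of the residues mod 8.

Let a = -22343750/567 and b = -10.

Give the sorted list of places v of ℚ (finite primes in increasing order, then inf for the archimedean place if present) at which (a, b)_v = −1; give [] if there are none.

Mod squares: a ≡ -10010, b ≡ -10. Check v ∈ {∞, 2, 3, 5, 7, 11, 13}.
v=∞: -10010 < 0 and -10 < 0  ⇒  (a,b)_∞ = -1.
v=7: a=7^-1·(≡3), b=7^0·(≡4) mod 7; (3|7)=-1, (4|7)=+1; (−1)^{-1·0·3}·(-1)^0·(+1)^-1 = +1.
v=5: a=5^7·(≡2), b=5^1·(≡3) mod 5; (2|5)=-1, (3|5)=-1; (−1)^{7·1·2}·(-1)^1·(-1)^7 = +1.
v=2: v_2(a)=1, v_2(b)=1; units ≡ 3, 3 (mod 8); ε·ε+αω+βω = 1·1+1·1+1·1 ≡ 1  ⇒  (a,b)_2 = -1.
v=13: a=13^1·(≡4), b=13^0·(≡3) mod 13; (4|13)=+1, (3|13)=+1; (−1)^{1·0·6}·(+1)^0·(+1)^1 = +1.
v=3: a=3^-4·(≡1), b=3^0·(≡2) mod 3; (1|3)=+1, (2|3)=-1; (−1)^{-4·0·1}·(+1)^0·(-1)^-4 = +1.
v=11: a=11^1·(≡9), b=11^0·(≡1) mod 11; (9|11)=+1, (1|11)=+1; (−1)^{1·0·5}·(+1)^0·(+1)^1 = +1.
|Ram(-10010, -10)| = 2, even; anisotropic at {2, ∞}.

[2, inf]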